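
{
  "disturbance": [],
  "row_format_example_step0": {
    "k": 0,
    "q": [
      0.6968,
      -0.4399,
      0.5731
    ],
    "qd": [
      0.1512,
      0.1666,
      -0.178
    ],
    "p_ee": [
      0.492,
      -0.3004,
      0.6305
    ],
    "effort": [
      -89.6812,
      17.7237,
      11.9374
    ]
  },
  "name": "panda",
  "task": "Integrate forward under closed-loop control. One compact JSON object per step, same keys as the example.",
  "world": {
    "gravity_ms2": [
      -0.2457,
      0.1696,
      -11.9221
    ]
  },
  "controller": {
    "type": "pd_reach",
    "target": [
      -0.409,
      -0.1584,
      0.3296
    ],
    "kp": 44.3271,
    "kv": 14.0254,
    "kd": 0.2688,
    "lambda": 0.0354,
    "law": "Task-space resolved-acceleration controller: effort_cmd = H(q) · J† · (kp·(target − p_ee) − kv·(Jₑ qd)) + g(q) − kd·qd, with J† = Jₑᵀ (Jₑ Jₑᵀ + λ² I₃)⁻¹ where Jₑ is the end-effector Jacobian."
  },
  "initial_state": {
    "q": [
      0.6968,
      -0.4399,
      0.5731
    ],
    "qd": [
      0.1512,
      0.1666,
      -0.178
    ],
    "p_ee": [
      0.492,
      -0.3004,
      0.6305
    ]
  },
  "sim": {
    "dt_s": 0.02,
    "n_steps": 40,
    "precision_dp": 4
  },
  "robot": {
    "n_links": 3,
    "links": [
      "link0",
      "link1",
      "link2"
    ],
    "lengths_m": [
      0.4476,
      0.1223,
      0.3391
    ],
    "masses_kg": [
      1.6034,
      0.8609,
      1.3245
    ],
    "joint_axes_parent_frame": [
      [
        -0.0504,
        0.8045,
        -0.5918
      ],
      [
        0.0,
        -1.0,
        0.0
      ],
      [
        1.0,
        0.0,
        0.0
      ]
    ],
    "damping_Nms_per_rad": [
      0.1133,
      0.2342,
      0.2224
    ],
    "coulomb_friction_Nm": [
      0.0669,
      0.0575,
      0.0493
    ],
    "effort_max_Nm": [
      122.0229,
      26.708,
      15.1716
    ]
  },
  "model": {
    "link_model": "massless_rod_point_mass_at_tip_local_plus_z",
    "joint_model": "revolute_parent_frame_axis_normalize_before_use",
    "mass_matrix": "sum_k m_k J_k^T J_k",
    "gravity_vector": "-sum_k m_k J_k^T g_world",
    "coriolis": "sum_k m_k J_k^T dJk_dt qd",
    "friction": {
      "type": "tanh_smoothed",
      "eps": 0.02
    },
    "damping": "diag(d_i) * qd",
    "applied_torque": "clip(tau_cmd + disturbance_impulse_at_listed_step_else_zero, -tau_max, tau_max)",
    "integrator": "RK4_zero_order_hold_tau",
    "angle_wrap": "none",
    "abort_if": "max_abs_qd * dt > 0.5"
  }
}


{"k":1,"q":[0.6609,-0.4834,0.5852],"qd":[-3.699,-4.4066,1.3904],"p_ee":[0.4854,-0.2993,0.6287],"effort":[-64.9703,14.9813,7.848]}
{"k":2,"q":[0.5636,-0.5948,0.6238],"qd":[-5.9966,-6.6352,2.4535],"p_ee":[0.4645,-0.2954,0.624],"effort":[-40.1402,11.2488,4.8622]}
{"k":3,"q":[0.4336,-0.7323,0.6791],"qd":[-7.0085,-7.0636,3.0554],"p_ee":[0.4326,-0.288,0.6179],"effort":[-21.9954,8.0981,2.6857]}
{"k":4,"q":[0.2907,-0.869,0.7424],"qd":[-7.2963,-6.6079,3.2538],"p_ee":[0.3933,-0.2784,0.6118],"effort":[-10.7558,5.9114,1.1244]}
{"k":5,"q":[0.1453,-0.9935,0.8068],"qd":[-7.2717,-5.8671,3.1674],"p_ee":[0.3501,-0.2682,0.6063],"effort":[-4.1696,4.4849,0.0108]}
{"k":6,"q":[0.0014,-1.103,0.8675],"qd":[-7.1416,-5.1006,2.9067],"p_ee":[0.3054,-0.2589,0.6013],"effort":[-0.3275,3.5527,-0.7883]}
{"k":7,"q":[-0.1398,-1.1978,0.9221],"qd":[-6.9966,-4.3977,2.5462],"p_ee":[0.2607,-0.2509,0.5968],"effort":[1.9894,2.9219,-1.3692]}
{"k":8,"q":[-0.2783,-1.2795,0.9688],"qd":[-6.8722,-3.7809,2.13],"p_ee":[0.2171,-0.2445,0.5926],"effort":[3.5191,2.4692,-1.7976]}
{"k":9,"q":[-0.4147,-1.3496,1.0069],"qd":[-6.7777,-3.2492,1.6829],"p_ee":[0.1751,-0.2396,0.5884],"effort":[4.7131,2.1174,-2.1155]}
{"k":10,"q":[-0.5495,-1.41,1.0359],"qd":[-6.7084,-2.7953,1.2202],"p_ee":[0.1347,-0.236,0.584],"effort":[5.8538,1.8186,-2.347]}
{"k":11,"q":[-0.683,-1.4619,1.0556],"qd":[-6.6508,-2.4109,0.7536],"p_ee":[0.0962,-0.2333,0.5793],"effort":[7.1136,1.5437,-2.5021]}
{"k":12,"q":[-0.8153,-1.5068,1.0661],"qd":[-6.5859,-2.0882,0.2944],"p_ee":[0.0593,-0.2313,0.5743],"effort":[8.5796,1.2765,-2.581]}
{"k":13,"q":[-0.946,-1.5458,1.0676],"qd":[-6.4921,-1.8196,-0.1421],"p_ee":[0.0239,-0.2297,0.5687],"effort":[10.2616,1.0102,-2.583]}
{"k":14,"q":[-1.0744,-1.5799,1.0608],"qd":[-6.349,-1.5956,-0.5343],"p_ee":[-0.0101,-0.2283,0.5623],"effort":[12.0945,0.744,-2.5213]}
{"k":15,"q":[-1.1993,-1.6098,1.0466],"qd":[-6.1433,-1.4089,-0.8831],"p_ee":[-0.0428,-0.227,0.5552],"effort":[13.962,0.4839,-2.3599]}
{"k":16,"q":[-1.3194,-1.6363,1.026],"qd":[-5.8682,-1.2513,-1.1762],"p_ee":[-0.0743,-0.2257,0.5471],"effort":[15.7253,0.2388,-2.1063]}
{"k":17,"q":[-1.4333,-1.6599,1.0001],"qd":[-5.5264,-1.1148,-1.4056],"p_ee":[-0.1046,-0.2245,0.538],"effort":[17.2527,0.0189,-1.7766]}
{"k":18,"q":[-1.5398,-1.681,0.9704],"qd":[-5.1289,-0.9934,-1.5686],"p_ee":[-0.1333,-0.2233,0.5279],"effort":[18.4474,-0.1668,-1.3944]}
{"k":19,"q":[-1.638,-1.6997,0.938],"qd":[-4.6924,-0.8828,-1.668],"p_ee":[-0.1604,-0.2221,0.5169],"effort":[19.2617,-0.3119,-0.9865]}
{"k":20,"q":[-1.7272,-1.7163,0.9042],"qd":[-4.2364,-0.7813,-1.7108],"p_ee":[-0.1856,-0.2209,0.5052],"effort":[19.6971,-0.4133,-0.5789]}
{"k":21,"q":[-1.8074,-1.731,0.8701],"qd":[-3.7793,-0.6883,-1.7069],"p_ee":[-0.2088,-0.2199,0.4931],"effort":[19.7927,-0.4715,-0.1924]}
{"k":22,"q":[-1.8785,-1.7439,0.8364],"qd":[-3.3366,-0.6039,-1.6671],"p_ee":[-0.2299,-0.2189,0.4809],"effort":[19.6103,-0.4901,0.1591]}
{"k":23,"q":[-1.941,-1.7552,0.8037],"qd":[-2.9198,-0.5284,-1.6018],"p_ee":[-0.2488,-0.2179,0.4688],"effort":[19.2198,-0.4748,0.4688]}
{"k":24,"q":[-1.9956,-1.7651,0.7726],"qd":[-2.5362,-0.4618,-1.5202],"p_ee":[-0.2657,-0.2169,0.4571],"effort":[18.6889,-0.4327,0.7354]}
{"k":25,"q":[-2.0428,-1.7738,0.7431],"qd":[-2.1895,-0.4037,-1.4298],"p_ee":[-0.2807,-0.2159,0.4459],"effort":[18.0762,-0.371,0.9616]}
{"k":26,"q":[-2.0835,-1.7814,0.7155],"qd":[-1.8809,-0.3534,-1.3362],"p_ee":[-0.2939,-0.2148,0.4355],"effort":[17.429,-0.2966,1.1521]}
{"k":27,"q":[-2.1184,-1.788,0.6897],"qd":[-1.6092,-0.3102,-1.2435],"p_ee":[-0.3055,-0.2136,0.4258],"effort":[16.7827,-0.2154,1.3125]}
{"k":28,"q":[-2.1482,-1.7939,0.6658],"qd":[-1.3722,-0.2729,-1.1543],"p_ee":[-0.3156,-0.2123,0.4169],"effort":[16.1619,-0.132,1.4481]}
{"k":29,"q":[-2.1736,-1.799,0.6436],"qd":[-1.167,-0.2408,-1.0701],"p_ee":[-0.3246,-0.2109,0.4088],"effort":[15.5826,-0.05,1.5639]}
{"k":30,"q":[-2.1951,-1.8035,0.623],"qd":[-0.9903,-0.2131,-0.9917],"p_ee":[-0.3324,-0.2093,0.4015],"effort":[15.0535,0.028,1.6638]}
{"k":31,"q":[-2.2134,-1.8076,0.6039],"qd":[-0.8388,-0.189,-0.9194],"p_ee":[-0.3393,-0.2077,0.3949],"effort":[14.5786,0.1006,1.751]}
{"k":32,"q":[-2.2289,-1.8111,0.5862],"qd":[-0.7094,-0.168,-0.8529],"p_ee":[-0.3454,-0.2061,0.389],"effort":[14.158,0.1668,1.8281]}
{"k":33,"q":[-2.242,-1.8143,0.5698],"qd":[-0.5991,-0.1496,-0.7921],"p_ee":[-0.3508,-0.2044,0.3837],"effort":[13.7897,0.2263,1.8971]}
{"k":34,"q":[-2.253,-1.8172,0.5546],"qd":[-0.5052,-0.1334,-0.7365],"p_ee":[-0.3557,-0.2026,0.379],"effort":[13.47,0.2793,1.9593]}
{"k":35,"q":[-2.2623,-1.8197,0.5404],"qd":[-0.4256,-0.119,-0.6855],"p_ee":[-0.36,-0.2008,0.3747],"effort":[13.1946,0.326,2.0158]}
{"k":36,"q":[-2.2701,-1.8219,0.5271],"qd":[-0.358,-0.1063,-0.6389],"p_ee":[-0.3638,-0.1991,0.3709],"effort":[12.959,0.3668,2.0676]}
{"k":37,"q":[-2.2767,-1.8239,0.5148],"qd":[-0.3008,-0.0949,-0.596],"p_ee":[-0.3673,-0.1973,0.3675],"effort":[12.7585,0.4025,2.1153]}
{"k":38,"q":[-2.2823,-1.8257,0.5033],"qd":[-0.2523,-0.0848,-0.5565],"p_ee":[-0.3704,-0.1956,0.3644],"effort":[12.5886,0.4334,2.1592]}
{"k":39,"q":[-2.2869,-1.8274,0.4926],"qd":[-0.2112,-0.0757,-0.5201],"p_ee":[-0.3733,-0.1939,0.3617],"effort":[12.4454,0.4601,2.1999]}
{"k":40,"q":[-2.2908,-1.8288,0.4825],"qd":[-0.1765,-0.0676,-0.4865],"p_ee":[-0.3759,-0.1922,0.3592]}


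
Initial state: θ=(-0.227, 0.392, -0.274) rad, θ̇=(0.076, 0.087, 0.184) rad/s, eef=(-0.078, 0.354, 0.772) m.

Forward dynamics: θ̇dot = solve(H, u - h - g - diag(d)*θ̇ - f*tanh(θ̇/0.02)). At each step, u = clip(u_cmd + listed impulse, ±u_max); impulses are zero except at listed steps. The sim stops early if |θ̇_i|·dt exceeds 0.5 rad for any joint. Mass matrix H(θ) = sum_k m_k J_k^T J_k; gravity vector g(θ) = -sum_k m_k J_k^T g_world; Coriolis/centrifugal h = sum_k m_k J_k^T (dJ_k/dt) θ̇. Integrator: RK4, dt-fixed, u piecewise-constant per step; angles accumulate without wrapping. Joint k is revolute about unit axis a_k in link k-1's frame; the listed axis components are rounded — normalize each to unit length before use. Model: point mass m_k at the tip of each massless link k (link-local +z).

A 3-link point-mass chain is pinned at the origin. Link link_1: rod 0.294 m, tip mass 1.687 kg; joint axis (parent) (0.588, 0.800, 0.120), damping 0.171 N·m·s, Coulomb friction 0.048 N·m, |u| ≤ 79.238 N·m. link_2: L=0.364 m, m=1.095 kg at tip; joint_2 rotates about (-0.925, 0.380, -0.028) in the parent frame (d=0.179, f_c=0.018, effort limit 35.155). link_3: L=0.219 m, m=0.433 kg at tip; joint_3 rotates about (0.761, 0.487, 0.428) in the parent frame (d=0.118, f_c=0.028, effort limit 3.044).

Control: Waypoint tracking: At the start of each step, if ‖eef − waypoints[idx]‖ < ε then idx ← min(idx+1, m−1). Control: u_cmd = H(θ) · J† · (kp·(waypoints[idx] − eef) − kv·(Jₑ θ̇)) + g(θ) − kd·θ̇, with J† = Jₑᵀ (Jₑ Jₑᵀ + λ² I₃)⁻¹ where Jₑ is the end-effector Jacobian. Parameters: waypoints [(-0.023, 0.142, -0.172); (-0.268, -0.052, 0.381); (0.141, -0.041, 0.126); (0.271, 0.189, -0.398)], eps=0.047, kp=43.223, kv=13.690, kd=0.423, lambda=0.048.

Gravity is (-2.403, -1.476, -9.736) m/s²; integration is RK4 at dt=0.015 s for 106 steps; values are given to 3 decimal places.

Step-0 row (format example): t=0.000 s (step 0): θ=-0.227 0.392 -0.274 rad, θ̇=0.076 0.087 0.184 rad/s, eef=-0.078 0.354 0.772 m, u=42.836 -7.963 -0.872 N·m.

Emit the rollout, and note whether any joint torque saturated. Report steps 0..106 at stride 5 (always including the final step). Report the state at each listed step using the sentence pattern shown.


t=0.075 s (step 5): θ=-0.100 0.336 -0.682 rad, θ̇=2.405 -1.140 -5.739 rad/s, eef=-0.041 0.322 0.759 m, u=5.158 -1.984 0.190 N·m.
t=0.150 s (step 10): θ=0.063 0.240 -1.062 rad, θ̇=1.784 -1.375 -4.618 rad/s, eef=0.023 0.246 0.749 m, u=-7.611 0.793 -0.293 N·m.
t=0.225 s (step 15): θ=0.159 0.133 -1.393 rad, θ̇=0.765 -1.450 -4.287 rad/s, eef=0.063 0.188 0.722 m, u=-10.098 1.204 -0.014 N·m.
t=0.300 s (step 20): θ=0.177 0.023 -1.709 rad, θ̇=-0.282 -1.501 -4.161 rad/s, eef=0.071 0.155 0.685 m, u=-10.780 1.571 0.227 N·m.
t=0.375 s (step 25): θ=0.116 -0.090 -2.018 rad, θ̇=-1.368 -1.475 -4.093 rad/s, eef=0.051 0.144 0.647 m, u=-10.875 2.339 0.301 N·m.
t=0.450 s (step 30): θ=-0.030 -0.192 -2.323 rad, θ̇=-2.546 -1.199 -4.070 rad/s, eef=0.005 0.156 0.606 m, u=-10.433 3.550 0.197 N·m.
t=0.525 s (step 35): θ=-0.270 -0.255 -2.631 rad, θ̇=-3.868 -0.364 -4.165 rad/s, eef=-0.064 0.195 0.556 m, u=-9.986 5.390 -0.045 N·m.
t=0.600 s (step 40): θ=-0.616 -0.218 -2.957 rad, θ̇=-5.393 1.602 -4.592 rad/s, eef=-0.147 0.266 0.476 m, u=-8.945 8.936 -0.276 N·m.
t=0.675 s (step 45): θ=-1.051 0.009 -3.271 rad, θ̇=-5.387 3.828 -2.278 rad/s, eef=-0.213 0.369 0.343 m, u=49.340 -4.909 -1.428 N·m.
t=0.750 s (step 50): θ=-1.317 0.205 -3.256 rad, θ̇=-2.153 1.791 0.835 rad/s, eef=-0.214 0.436 0.215 m, u=23.854 0.125 -1.389 N·m.
t=0.825 s (step 55): θ=-1.458 0.349 -3.237 rad, θ̇=-1.805 2.098 -0.017 rad/s, eef=-0.189 0.458 0.144 m, u=13.155 1.905 -0.668 N·m.
t=0.900 s (step 60): θ=-1.595 0.509 -3.237 rad, θ̇=-1.882 2.125 0.006 rad/s, eef=-0.154 0.464 0.083 m, u=12.282 1.891 -0.627 N·m.
t=0.975 s (step 65): θ=-1.742 0.665 -3.237 rad, θ̇=-2.054 2.002 -0.011 rad/s, eef=-0.114 0.460 0.029 m, u=10.940 2.528 -0.562 N·m.
t=1.050 s (step 70): θ=-1.905 0.809 -3.240 rad, θ̇=-2.300 1.852 -0.077 rad/s, eef=-0.074 0.446 -0.018 m, u=9.535 3.407 -0.469 N·m.
t=1.125 s (step 75): θ=-2.088 0.943 -3.249 rad, θ̇=-2.560 1.708 -0.179 rad/s, eef=-0.035 0.426 -0.058 m, u=8.208 4.348 -0.333 N·m.
t=1.200 s (step 80): θ=-2.288 1.067 -3.266 rad, θ̇=-2.765 1.603 -0.273 rad/s, eef=0.003 0.401 -0.090 m, u=6.633 5.299 -0.168 N·m.
t=1.275 s (step 85): θ=-2.501 1.186 -3.290 rad, θ̇=-2.912 1.597 -0.365 rad/s, eef=0.038 0.373 -0.112 m, u=4.625 6.186 0.013 N·m.
t=1.350 s (step 90): θ=-2.725 1.310 -3.321 rad, θ̇=-3.073 1.747 -0.461 rad/s, eef=0.068 0.342 -0.125 m, u=2.154 6.976 0.188 N·m.
t=1.425 s (step 95): θ=-2.966 1.453 -3.359 rad, θ̇=-3.396 2.109 -0.566 rad/s, eef=0.093 0.310 -0.127 m, u=-0.662 7.650 0.329 N·m.
t=1.500 s (step 100): θ=-3.243 1.633 -3.405 rad, θ̇=-4.025 2.713 -0.641 rad/s, eef=0.109 0.274 -0.121 m, u=-2.855 7.557 0.382 N·m.
t=1.575 s (step 105): θ=-3.567 1.859 -3.450 rad, θ̇=-4.479 3.246 -0.523 rad/s, eef=0.110 0.234 -0.112 m, u=-1.832 4.250 0.250 N·m.
t=1.590 s (step 106): θ=-3.634 1.908 -3.458 rad, θ̇=-4.403 3.272 -0.472 rad/s, eef=0.108 0.225 -0.111 m.
any joint saturated: no


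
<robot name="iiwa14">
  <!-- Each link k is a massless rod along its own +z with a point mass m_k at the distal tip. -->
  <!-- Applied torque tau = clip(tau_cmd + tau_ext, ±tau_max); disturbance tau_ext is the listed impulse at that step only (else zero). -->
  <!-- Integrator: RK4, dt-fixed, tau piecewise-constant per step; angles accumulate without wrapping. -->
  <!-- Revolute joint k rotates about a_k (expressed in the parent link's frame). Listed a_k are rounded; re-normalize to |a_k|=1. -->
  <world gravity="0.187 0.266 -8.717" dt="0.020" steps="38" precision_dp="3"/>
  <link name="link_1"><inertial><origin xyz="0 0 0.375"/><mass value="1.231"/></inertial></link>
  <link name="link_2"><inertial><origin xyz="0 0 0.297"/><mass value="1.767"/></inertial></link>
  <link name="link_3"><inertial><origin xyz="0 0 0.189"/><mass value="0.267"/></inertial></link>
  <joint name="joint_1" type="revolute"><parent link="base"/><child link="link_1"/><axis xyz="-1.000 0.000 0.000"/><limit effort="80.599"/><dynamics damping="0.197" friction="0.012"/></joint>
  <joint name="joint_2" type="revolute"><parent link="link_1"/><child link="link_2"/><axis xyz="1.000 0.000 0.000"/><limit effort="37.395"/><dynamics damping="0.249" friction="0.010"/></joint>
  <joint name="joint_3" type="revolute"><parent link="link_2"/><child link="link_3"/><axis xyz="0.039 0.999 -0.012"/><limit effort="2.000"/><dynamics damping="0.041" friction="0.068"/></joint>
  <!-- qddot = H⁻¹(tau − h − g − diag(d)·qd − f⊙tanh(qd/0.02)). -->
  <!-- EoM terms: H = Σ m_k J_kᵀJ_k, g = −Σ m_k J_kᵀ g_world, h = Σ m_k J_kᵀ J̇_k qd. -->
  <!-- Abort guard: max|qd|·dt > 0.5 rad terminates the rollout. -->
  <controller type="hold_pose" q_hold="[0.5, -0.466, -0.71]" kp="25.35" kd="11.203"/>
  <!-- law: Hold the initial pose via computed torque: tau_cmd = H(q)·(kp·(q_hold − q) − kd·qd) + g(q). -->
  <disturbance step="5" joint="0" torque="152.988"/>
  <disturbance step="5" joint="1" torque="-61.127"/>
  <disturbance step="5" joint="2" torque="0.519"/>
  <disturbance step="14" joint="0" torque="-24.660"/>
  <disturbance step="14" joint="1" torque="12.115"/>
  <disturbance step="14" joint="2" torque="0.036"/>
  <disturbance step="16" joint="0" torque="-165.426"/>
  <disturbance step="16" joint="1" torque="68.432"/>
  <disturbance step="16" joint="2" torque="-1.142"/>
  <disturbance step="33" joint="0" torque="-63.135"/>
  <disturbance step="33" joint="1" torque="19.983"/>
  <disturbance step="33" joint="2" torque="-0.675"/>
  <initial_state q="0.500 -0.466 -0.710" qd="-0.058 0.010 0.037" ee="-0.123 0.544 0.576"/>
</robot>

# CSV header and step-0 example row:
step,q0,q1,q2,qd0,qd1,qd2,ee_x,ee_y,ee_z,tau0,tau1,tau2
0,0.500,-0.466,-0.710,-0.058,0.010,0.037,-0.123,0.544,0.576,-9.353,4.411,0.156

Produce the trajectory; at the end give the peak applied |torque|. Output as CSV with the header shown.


step,q0,q1,q2,qd0,qd1,qd2,ee_x,ee_y,ee_z,tau0,tau1,tau2
1,0.499,-0.466,-0.710,-0.045,0.008,0.027,-0.123,0.544,0.577,-9.483,4.463,0.156
2,0.498,-0.466,-0.710,-0.034,0.006,0.022,-0.123,0.543,0.577,-9.591,4.506,0.157
3,0.498,-0.465,-0.710,-0.025,0.005,0.020,-0.123,0.543,0.577,-9.680,4.542,0.157
4,0.497,-0.465,-0.710,-0.018,0.004,0.019,-0.123,0.543,0.578,-9.754,4.571,0.157
5,0.497,-0.465,-0.710,-0.012,0.003,0.019,-0.123,0.542,0.578,80.599,-37.395,0.676
6,0.501,-0.496,-0.700,0.500,-2.974,1.004,-0.122,0.553,0.565,-30.729,14.250,0.032
7,0.512,-0.544,-0.682,0.555,-1.896,0.732,-0.119,0.572,0.542,-27.202,12.509,0.027
8,0.523,-0.575,-0.671,0.520,-1.201,0.442,-0.117,0.585,0.524,-24.267,11.095,0.038
9,0.533,-0.594,-0.664,0.447,-0.743,0.189,-0.116,0.595,0.511,-21.832,9.949,0.055
10,0.541,-0.606,-0.663,0.361,-0.436,0.026,-0.116,0.601,0.501,-19.813,9.019,0.069
11,0.547,-0.613,-0.663,0.273,-0.232,0.008,-0.116,0.606,0.495,-18.143,8.264,0.070
12,0.552,-0.616,-0.663,0.193,-0.091,-0.002,-0.116,0.608,0.491,-16.761,7.650,0.073
13,0.555,-0.616,-0.663,0.124,0.007,-0.004,-0.116,0.610,0.488,-15.618,7.150,0.075
14,0.557,-0.616,-0.663,0.064,0.072,-0.017,-0.116,0.611,0.487,-39.333,18.859,0.116
15,0.557,-0.604,-0.663,-0.078,1.085,0.034,-0.116,0.609,0.492,-8.222,3.641,0.079
16,0.555,-0.585,-0.663,-0.113,0.844,0.038,-0.116,0.604,0.501,-80.599,37.395,-1.055
17,0.548,-0.546,-0.683,-0.525,3.090,-1.977,-0.119,0.592,0.520,7.732,-3.642,0.330
18,0.539,-0.491,-0.712,-0.449,2.359,-0.970,-0.123,0.572,0.545,4.648,-2.154,0.249
19,0.530,-0.450,-0.725,-0.401,1.738,-0.352,-0.125,0.556,0.564,2.112,-0.947,0.202
20,0.523,-0.420,-0.728,-0.361,1.242,-0.025,-0.126,0.544,0.579,0.021,0.034,0.178
21,0.516,-0.399,-0.727,-0.318,0.865,0.055,-0.126,0.535,0.590,-1.709,0.833,0.175
22,0.510,-0.385,-0.727,-0.274,0.584,0.024,-0.126,0.528,0.598,-3.142,1.485,0.183
23,0.505,-0.375,-0.727,-0.231,0.374,0.040,-0.126,0.522,0.604,-4.331,2.020,0.184
24,0.501,-0.369,-0.727,-0.191,0.220,0.041,-0.125,0.518,0.608,-5.317,2.460,0.186
25,0.497,-0.366,-0.726,-0.153,0.108,0.039,-0.125,0.515,0.611,-6.137,2.822,0.187
26,0.494,-0.365,-0.726,-0.119,0.028,0.036,-0.125,0.513,0.613,-6.818,3.122,0.188
27,0.492,-0.365,-0.726,-0.087,-0.024,0.032,-0.125,0.512,0.614,-7.385,3.367,0.188
28,0.491,-0.365,-0.726,-0.058,-0.056,0.029,-0.125,0.511,0.615,-7.855,3.568,0.187
29,0.490,-0.367,-0.726,-0.034,-0.078,0.027,-0.125,0.511,0.615,-8.247,3.735,0.187
30,0.490,-0.368,-0.726,-0.014,-0.094,0.026,-0.125,0.511,0.614,-8.572,3.874,0.186
31,0.490,-0.370,-0.725,0.001,-0.105,0.026,-0.125,0.511,0.614,-8.840,3.989,0.185
32,0.490,-0.373,-0.725,0.012,-0.113,0.027,-0.125,0.512,0.613,-9.062,4.085,0.184
33,0.490,-0.375,-0.725,0.021,-0.119,0.027,-0.125,0.513,0.612,-72.381,24.149,-0.492
34,0.471,-0.398,-0.729,-1.867,-2.093,-0.380,-0.126,0.507,0.614,5.204,-0.394,0.326
35,0.440,-0.432,-0.735,-1.324,-1.369,-0.134,-0.127,0.497,0.618,2.666,0.434,0.283
36,0.417,-0.454,-0.736,-0.927,-0.898,-0.011,-0.127,0.489,0.621,0.562,1.138,0.254
37,0.402,-0.469,-0.735,-0.631,-0.584,-0.018,-0.127,0.484,0.624,-1.183,1.736,0.241
38,0.391,-0.479,-0.735,-0.409,-0.375,-0.020,-0.127,0.480,0.625,,,
# max |tau| (N·m): 80.599


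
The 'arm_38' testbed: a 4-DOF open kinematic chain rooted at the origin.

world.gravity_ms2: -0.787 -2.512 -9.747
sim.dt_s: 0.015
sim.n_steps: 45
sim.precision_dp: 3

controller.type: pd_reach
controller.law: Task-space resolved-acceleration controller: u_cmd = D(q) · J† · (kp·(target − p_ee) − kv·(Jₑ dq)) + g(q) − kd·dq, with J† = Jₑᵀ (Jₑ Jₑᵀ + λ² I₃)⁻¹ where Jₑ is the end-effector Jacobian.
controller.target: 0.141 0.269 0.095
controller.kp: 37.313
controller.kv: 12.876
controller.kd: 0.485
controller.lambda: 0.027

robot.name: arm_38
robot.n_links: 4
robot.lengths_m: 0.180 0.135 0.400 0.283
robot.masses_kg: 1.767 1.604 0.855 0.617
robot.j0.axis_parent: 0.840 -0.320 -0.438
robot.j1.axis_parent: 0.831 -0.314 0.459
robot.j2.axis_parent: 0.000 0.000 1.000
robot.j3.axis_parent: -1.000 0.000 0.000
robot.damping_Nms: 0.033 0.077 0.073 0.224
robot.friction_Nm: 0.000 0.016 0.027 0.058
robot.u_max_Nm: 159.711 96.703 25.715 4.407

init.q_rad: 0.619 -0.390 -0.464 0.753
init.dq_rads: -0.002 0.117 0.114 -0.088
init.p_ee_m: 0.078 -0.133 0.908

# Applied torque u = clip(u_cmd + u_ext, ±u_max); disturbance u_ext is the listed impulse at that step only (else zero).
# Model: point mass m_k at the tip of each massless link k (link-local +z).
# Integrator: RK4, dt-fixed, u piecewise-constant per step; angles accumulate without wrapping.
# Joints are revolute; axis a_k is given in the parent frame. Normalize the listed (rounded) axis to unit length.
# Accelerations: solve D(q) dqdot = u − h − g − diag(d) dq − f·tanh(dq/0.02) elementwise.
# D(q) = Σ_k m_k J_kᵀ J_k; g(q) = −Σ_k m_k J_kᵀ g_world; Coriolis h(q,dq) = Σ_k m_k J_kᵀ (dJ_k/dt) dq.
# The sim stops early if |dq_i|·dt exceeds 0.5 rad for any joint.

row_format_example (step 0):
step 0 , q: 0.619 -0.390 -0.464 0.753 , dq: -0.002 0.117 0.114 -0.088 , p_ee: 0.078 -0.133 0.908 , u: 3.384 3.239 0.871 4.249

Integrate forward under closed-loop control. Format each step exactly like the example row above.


step 1 , q: 0.621 -0.385 -0.455 0.774 , dq: 0.331 0.474 1.010 2.767 , p_ee: 0.077 -0.132 0.905 , u: 0.067 1.404 0.357 2.036
step 2 , q: 0.629 -0.378 -0.437 0.824 , dq: 0.644 0.441 1.397 3.945 , p_ee: 0.077 -0.130 0.897 , u: -3.729 -0.701 0.206 1.135
step 3 , q: 0.640 -0.373 -0.415 0.887 , dq: 0.888 0.267 1.513 4.363 , p_ee: 0.077 -0.127 0.886 , u: -7.114 -2.518 0.225 0.767
step 4 , q: 0.655 -0.371 -0.393 0.953 , dq: 1.056 0.064 1.515 4.452 , p_ee: 0.076 -0.124 0.874 , u: -9.824 -3.913 0.300 0.596
step 5 , q: 0.671 -0.371 -0.371 1.019 , dq: 1.148 -0.112 1.457 4.408 , p_ee: 0.076 -0.122 0.861 , u: -11.891 -4.929 0.393 0.482
step 6 , q: 0.689 -0.374 -0.349 1.085 , dq: 1.183 -0.259 1.383 4.307 , p_ee: 0.076 -0.120 0.847 , u: -13.408 -5.630 0.476 0.376
step 7 , q: 0.706 -0.378 -0.329 1.148 , dq: 1.173 -0.378 1.305 4.185 , p_ee: 0.076 -0.118 0.833 , u: -14.489 -6.084 0.545 0.264
step 8 , q: 0.724 -0.385 -0.310 1.210 , dq: 1.131 -0.474 1.229 4.056 , p_ee: 0.077 -0.116 0.818 , u: -15.232 -6.353 0.599 0.141
step 9 , q: 0.740 -0.393 -0.292 1.270 , dq: 1.065 -0.551 1.158 3.929 , p_ee: 0.077 -0.113 0.804 , u: -15.717 -6.482 0.638 0.009
step 10 , q: 0.756 -0.401 -0.275 1.328 , dq: 0.982 -0.615 1.092 3.804 , p_ee: 0.078 -0.110 0.789 , u: -16.005 -6.508 0.665 -0.126
step 11 , q: 0.770 -0.411 -0.260 1.384 , dq: 0.888 -0.669 1.033 3.683 , p_ee: 0.079 -0.106 0.774 , u: -16.144 -6.458 0.681 -0.262
step 12 , q: 0.782 -0.421 -0.244 1.438 , dq: 0.786 -0.715 0.979 3.565 , p_ee: 0.081 -0.102 0.759 , u: -16.172 -6.351 0.689 -0.396
step 13 , q: 0.793 -0.432 -0.230 1.491 , dq: 0.679 -0.756 0.929 3.450 , p_ee: 0.083 -0.098 0.745 , u: -16.115 -6.204 0.690 -0.524
step 14 , q: 0.802 -0.444 -0.217 1.541 , dq: 0.569 -0.794 0.884 3.337 , p_ee: 0.085 -0.093 0.730 , u: -15.994 -6.027 0.686 -0.646
step 15 , q: 0.810 -0.456 -0.204 1.591 , dq: 0.457 -0.828 0.842 3.226 , p_ee: 0.087 -0.087 0.716 , u: -15.825 -5.827 0.679 -0.759
step 16 , q: 0.816 -0.469 -0.191 1.638 , dq: 0.346 -0.860 0.803 3.117 , p_ee: 0.089 -0.081 0.702 , u: -15.618 -5.611 0.668 -0.864
step 17 , q: 0.820 -0.482 -0.180 1.684 , dq: 0.235 -0.890 0.767 3.010 , p_ee: 0.092 -0.075 0.688 , u: -15.381 -5.382 0.657 -0.958
step 18 , q: 0.823 -0.495 -0.168 1.728 , dq: 0.125 -0.919 0.732 2.904 , p_ee: 0.095 -0.068 0.674 , u: -15.121 -5.143 0.644 -1.042
step 19 , q: 0.824 -0.509 -0.158 1.771 , dq: 0.017 -0.946 0.698 2.799 , p_ee: 0.098 -0.061 0.661 , u: -14.840 -4.896 0.630 -1.116
step 20 , q: 0.824 -0.524 -0.148 1.812 , dq: -0.089 -0.972 0.666 2.695 , p_ee: 0.101 -0.054 0.648 , u: -14.541 -4.641 0.617 -1.179
step 21 , q: 0.822 -0.539 -0.138 1.852 , dq: -0.193 -0.997 0.634 2.593 , p_ee: 0.104 -0.047 0.635 , u: -14.225 -4.379 0.604 -1.232
step 22 , q: 0.818 -0.554 -0.129 1.890 , dq: -0.294 -1.020 0.604 2.491 , p_ee: 0.107 -0.039 0.622 , u: -13.893 -4.111 0.591 -1.275
step 23 , q: 0.813 -0.569 -0.120 1.927 , dq: -0.392 -1.042 0.573 2.392 , p_ee: 0.111 -0.031 0.610 , u: -13.544 -3.835 0.579 -1.308
step 24 , q: 0.806 -0.585 -0.111 1.962 , dq: -0.488 -1.063 0.544 2.294 , p_ee: 0.114 -0.023 0.597 , u: -13.180 -3.552 0.567 -1.332
step 25 , q: 0.798 -0.601 -0.103 1.996 , dq: -0.581 -1.082 0.514 2.197 , p_ee: 0.118 -0.014 0.586 , u: -12.798 -3.262 0.556 -1.346
step 26 , q: 0.789 -0.617 -0.096 2.028 , dq: -0.670 -1.100 0.485 2.102 , p_ee: 0.122 -0.006 0.574 , u: -12.399 -2.964 0.545 -1.352
step 27 , q: 0.778 -0.634 -0.089 2.059 , dq: -0.757 -1.116 0.457 2.010 , p_ee: 0.125 0.003 0.562 , u: -11.982 -2.658 0.534 -1.349
step 28 , q: 0.766 -0.651 -0.082 2.088 , dq: -0.840 -1.130 0.429 1.919 , p_ee: 0.129 0.011 0.551 , u: -11.547 -2.344 0.524 -1.338
step 29 , q: 0.753 -0.668 -0.076 2.116 , dq: -0.919 -1.142 0.401 1.830 , p_ee: 0.133 0.020 0.540 , u: -11.092 -2.022 0.515 -1.319
step 30 , q: 0.739 -0.685 -0.070 2.143 , dq: -0.995 -1.152 0.374 1.744 , p_ee: 0.137 0.029 0.529 , u: -10.619 -1.693 0.505 -1.293
step 31 , q: 0.723 -0.702 -0.065 2.169 , dq: -1.066 -1.161 0.348 1.660 , p_ee: 0.141 0.038 0.518 , u: -10.128 -1.357 0.495 -1.261
step 32 , q: 0.707 -0.720 -0.060 2.193 , dq: -1.134 -1.167 0.322 1.579 , p_ee: 0.145 0.047 0.507 , u: -9.618 -1.013 0.486 -1.223
step 33 , q: 0.689 -0.737 -0.055 2.216 , dq: -1.198 -1.171 0.297 1.501 , p_ee: 0.149 0.056 0.497 , u: -9.090 -0.664 0.476 -1.178
step 34 , q: 0.671 -0.755 -0.051 2.238 , dq: -1.257 -1.173 0.273 1.425 , p_ee: 0.153 0.066 0.486 , u: -8.546 -0.310 0.466 -1.129
step 35 , q: 0.651 -0.772 -0.047 2.259 , dq: -1.313 -1.172 0.251 1.352 , p_ee: 0.156 0.075 0.476 , u: -7.987 0.048 0.456 -1.074
step 36 , q: 0.631 -0.790 -0.044 2.279 , dq: -1.363 -1.169 0.229 1.281 , p_ee: 0.160 0.084 0.465 , u: -7.415 0.409 0.445 -1.016
step 37 , q: 0.611 -0.807 -0.040 2.297 , dq: -1.409 -1.164 0.208 1.214 , p_ee: 0.164 0.093 0.455 , u: -6.831 0.771 0.434 -0.954
step 38 , q: 0.589 -0.825 -0.037 2.315 , dq: -1.451 -1.156 0.189 1.150 , p_ee: 0.167 0.102 0.445 , u: -6.239 1.132 0.423 -0.888
step 39 , q: 0.567 -0.842 -0.035 2.332 , dq: -1.487 -1.147 0.170 1.088 , p_ee: 0.171 0.111 0.435 , u: -5.640 1.492 0.411 -0.820
step 40 , q: 0.545 -0.859 -0.032 2.348 , dq: -1.519 -1.135 0.153 1.030 , p_ee: 0.174 0.120 0.424 , u: -5.037 1.848 0.399 -0.750
step 41 , q: 0.522 -0.876 -0.030 2.363 , dq: -1.546 -1.120 0.137 0.975 , p_ee: 0.177 0.129 0.414 , u: -4.432 2.199 0.387 -0.677
step 42 , q: 0.498 -0.893 -0.028 2.377 , dq: -1.569 -1.104 0.123 0.922 , p_ee: 0.180 0.138 0.404 , u: -3.830 2.543 0.374 -0.604
step 43 , q: 0.475 -0.909 -0.026 2.390 , dq: -1.586 -1.086 0.109 0.872 , p_ee: 0.183 0.147 0.394 , u: -3.232 2.879 0.361 -0.530
step 44 , q: 0.451 -0.925 -0.025 2.403 , dq: -1.599 -1.066 0.097 0.826 , p_ee: 0.185 0.155 0.384 , u: -2.641 3.205 0.348 -0.456
step 45 , q: 0.427 -0.941 -0.023 2.415 , dq: -1.607 -1.044 0.086 0.782 , p_ee: 0.188 0.163 0.374


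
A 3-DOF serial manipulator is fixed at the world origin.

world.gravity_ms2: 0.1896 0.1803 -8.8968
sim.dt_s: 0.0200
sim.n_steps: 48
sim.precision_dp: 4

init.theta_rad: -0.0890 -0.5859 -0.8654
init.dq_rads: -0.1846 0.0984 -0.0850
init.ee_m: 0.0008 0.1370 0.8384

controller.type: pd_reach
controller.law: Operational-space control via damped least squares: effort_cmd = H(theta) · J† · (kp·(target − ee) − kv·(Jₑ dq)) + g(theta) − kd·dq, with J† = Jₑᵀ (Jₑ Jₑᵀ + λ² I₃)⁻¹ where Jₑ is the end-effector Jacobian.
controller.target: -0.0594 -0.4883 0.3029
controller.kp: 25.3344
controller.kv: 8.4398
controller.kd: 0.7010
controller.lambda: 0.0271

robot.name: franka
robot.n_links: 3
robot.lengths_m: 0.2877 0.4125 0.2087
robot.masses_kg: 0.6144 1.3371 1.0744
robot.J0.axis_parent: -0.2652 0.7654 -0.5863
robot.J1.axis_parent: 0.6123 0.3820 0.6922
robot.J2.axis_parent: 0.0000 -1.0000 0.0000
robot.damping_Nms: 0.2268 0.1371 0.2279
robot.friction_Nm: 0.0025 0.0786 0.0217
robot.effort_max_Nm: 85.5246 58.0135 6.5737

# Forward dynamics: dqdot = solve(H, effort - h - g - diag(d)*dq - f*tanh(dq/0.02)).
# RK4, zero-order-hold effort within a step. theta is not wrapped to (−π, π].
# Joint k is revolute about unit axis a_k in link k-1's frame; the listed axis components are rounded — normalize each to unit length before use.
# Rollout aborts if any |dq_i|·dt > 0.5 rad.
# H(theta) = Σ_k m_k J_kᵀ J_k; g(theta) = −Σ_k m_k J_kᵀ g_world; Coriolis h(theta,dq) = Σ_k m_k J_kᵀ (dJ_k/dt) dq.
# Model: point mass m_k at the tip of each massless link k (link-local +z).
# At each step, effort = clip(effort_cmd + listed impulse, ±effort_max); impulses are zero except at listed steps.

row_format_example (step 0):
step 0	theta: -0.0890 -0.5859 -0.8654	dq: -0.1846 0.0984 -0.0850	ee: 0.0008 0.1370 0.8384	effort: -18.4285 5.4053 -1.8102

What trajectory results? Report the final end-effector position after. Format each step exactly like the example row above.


step 1	theta: -0.0979 -0.5861 -0.8910	dq: -0.6932 -0.0930 -2.3929	ee: -0.0017 0.1326 0.8361	effort: -14.5589 5.0538 0.2158
step 2	theta: -0.1145 -0.5863 -0.9439	dq: -0.9748 0.0712 -2.8838	ee: -0.0055 0.1239 0.8310	effort: -10.9953 4.6603 0.6130
step 3	theta: -0.1359 -0.5826 -1.0020	dq: -1.1675 0.3010 -2.9314	ee: -0.0115 0.1128 0.8251	effort: -8.0591 4.3418 0.6604
step 4	theta: -0.1607 -0.5742 -1.0598	dq: -1.3125 0.5449 -2.8541	ee: -0.0193 0.1000 0.8188	effort: -5.7048 4.0778 0.6437
step 5	theta: -0.1881 -0.5609 -1.1158	dq: -1.4285 0.7857 -2.7441	ee: -0.0283 0.0859 0.8123	effort: -3.8237 3.8651 0.6360
step 6	theta: -0.2176 -0.5428 -1.1694	dq: -1.5257 1.0202 -2.6257	ee: -0.0381 0.0709 0.8055	effort: -2.3118 3.6959 0.6493
step 7	theta: -0.2489 -0.5202 -1.2206	dq: -1.6113 1.2492 -2.5053	ee: -0.0483 0.0552 0.7983	effort: -1.0828 3.5622 0.6814
step 8	theta: -0.2819 -0.4929 -1.2694	dq: -1.6907 1.4738 -2.3845	ee: -0.0588 0.0389 0.7907	effort: -0.0670 3.4576 0.7275
step 9	theta: -0.3165 -0.4612 -1.3158	dq: -1.7682 1.6957 -2.2635	ee: -0.0693 0.0223 0.7827	effort: 0.7906 3.3776 0.7825
step 10	theta: -0.3526 -0.4251 -1.3598	dq: -1.8473 1.9162 -2.1419	ee: -0.0796 0.0054 0.7742	effort: 1.5336 3.3194 0.8425
step 11	theta: -0.3903 -0.3846 -1.4013	dq: -1.9310 2.1372 -2.0194	ee: -0.0897 -0.0116 0.7654	effort: 2.1964 3.2828 0.9040
step 12	theta: -0.4298 -0.3396 -1.4404	dq: -2.0221 2.3601 -1.8955	ee: -0.0996 -0.0286 0.7560	effort: 2.8059 3.2691 0.9644
step 13	theta: -0.4712 -0.2902 -1.4770	dq: -2.1231 2.5873 -1.7698	ee: -0.1092 -0.0455 0.7463	effort: 3.3835 3.2823 1.0219
step 14	theta: -0.5148 -0.2361 -1.5111	dq: -2.2365 2.8215 -1.6419	ee: -0.1184 -0.0624 0.7362	effort: 3.9460 3.3290 1.0748
step 15	theta: -0.5608 -0.1772 -1.5425	dq: -2.3654 3.0668 -1.5108	ee: -0.1275 -0.0790 0.7256	effort: 4.5078 3.4190 1.1222
step 16	theta: -0.6095 -0.1133 -1.5713	dq: -2.5132 3.3289 -1.3755	ee: -0.1363 -0.0953 0.7147	effort: 5.0820 3.5673 1.1634
step 17	theta: -0.6614 -0.0439 -1.5974	dq: -2.6848 3.6167 -1.2339	ee: -0.1449 -0.1114 0.7033	effort: 5.6830 3.7964 1.1976
step 18	theta: -0.7170 0.0317 -1.6205	dq: -2.8870 3.9440 -1.0826	ee: -0.1535 -0.1270 0.6915	effort: 6.3317 4.1422 1.2240
step 19	theta: -0.7771 0.1144 -1.6405	dq: -3.1308 4.3336 -0.9156	ee: -0.1622 -0.1422 0.6792	effort: 7.0658 4.6663 1.2407
step 20	theta: -0.8427 0.2059 -1.6569	dq: -3.4348 4.8256 -0.7215	ee: -0.1711 -0.1568 0.6664	effort: 7.9681 5.4835 1.2438
step 21	theta: -0.9151 0.3090 -1.6689	dq: -3.8333 5.4950 -0.4764	ee: -0.1805 -0.1708 0.6530	effort: 9.2596 6.8079 1.2231
step 22	theta: -0.9971 0.4285 -1.6751	dq: -4.3931 6.4890 -0.1269	ee: -0.1911 -0.1838 0.6389	effort: 11.6416 8.7119 1.1540
step 23	theta: -1.0925 0.5728 -1.6726	dq: -5.1976 7.9963 0.4182	ee: -0.2037 -0.1955 0.6237	effort: 15.8323 4.1593 1.0241
step 24	theta: -1.1973 0.7315 -1.6624	dq: -5.2167 7.7952 0.5816	ee: -0.2198 -0.2048 0.6076	effort: 10.4949 -13.7288 1.2870
step 25	theta: -1.2749 0.8243 -1.6700	dq: -2.3932 1.3282 -1.4907	ee: -0.2355 -0.2119 0.5912	effort: 5.0768 -8.9856 2.9110
step 26	theta: -1.3069 0.8138 -1.7056	dq: -0.8477 -2.3137 -2.0349	ee: -0.2458 -0.2197 0.5766	effort: 4.3143 -4.9983 3.0280
step 27	theta: -1.3176 0.7504 -1.7434	dq: -0.2466 -3.9794 -1.7156	ee: -0.2537 -0.2294 0.5648	effort: 5.3871 -3.3569 2.4728
step 28	theta: -1.3191 0.6600 -1.7743	dq: 0.0617 -5.0120 -1.3517	ee: -0.2618 -0.2406 0.5550	effort: 8.0602 -0.8410 1.9503
step 29	theta: -1.3167 0.5554 -1.7980	dq: 0.1547 -5.4209 -1.0019	ee: -0.2712 -0.2520 0.5462	effort: 11.3300 9.6018 1.4822
step 30	theta: -1.3200 0.4664 -1.8113	dq: -0.4361 -3.5516 -0.3823	ee: -0.2815 -0.2629 0.5380	effort: 10.6164 17.1983 0.9210
step 31	theta: -1.3388 0.4287 -1.8133	dq: -1.4097 -0.2874 0.1386	ee: -0.2906 -0.2729 0.5299	effort: 9.9572 15.3233 0.6004
step 32	theta: -1.3750 0.4496 -1.8088	dq: -2.2214 2.3671 0.3190	ee: -0.2972 -0.2822 0.5213	effort: 10.7757 12.0557 0.6478
step 33	theta: -1.4258 0.5160 -1.8016	dq: -2.8907 4.3049 0.4218	ee: -0.3020 -0.2905 0.5114	effort: 12.5343 6.5936 0.7995
step 34	theta: -1.4855 0.6072 -1.7943	dq: -3.0839 4.8250 0.3185	ee: -0.3067 -0.2974 0.5003	effort: 11.7647 -4.4287 1.1223
step 35	theta: -1.5364 0.6768 -1.7964	dq: -1.9461 2.0699 -0.5704	ee: -0.3115 -0.3027 0.4884	effort: 8.0037 -7.4676 1.9001
step 36	theta: -1.5620 0.6850 -1.8154	dq: -0.6203 -1.2186 -1.3133	ee: -0.3146 -0.3074 0.4776	effort: 6.5077 -4.8680 2.3563
step 37	theta: -1.5671 0.6407 -1.8425	dq: 0.0727 -3.1598 -1.3658	ee: -0.3167 -0.3129 0.4683	effort: 7.4307 -1.8999 2.1970
step 38	theta: -1.5629 0.5681 -1.8676	dq: 0.3293 -4.0722 -1.1261	ee: -0.3193 -0.3194 0.4603	effort: 9.5987 4.0839 1.8253
step 39	theta: -1.5585 0.4920 -1.8857	dq: 0.1196 -3.5558 -0.7032	ee: -0.3231 -0.3263 0.4530	effort: 10.2227 12.2791 1.3762
step 40	theta: -1.5635 0.4437 -1.8942	dq: -0.5868 -1.3334 -0.1813	ee: -0.3271 -0.3331 0.4460	effort: 9.6137 14.1517 0.9694
step 41	theta: -1.5829 0.4418 -1.8946	dq: -1.3466 1.1193 0.1338	ee: -0.3300 -0.3393 0.4392	effort: 9.9062 11.9443 0.8290
step 42	theta: -1.6158 0.4827 -1.8907	dq: -1.9610 2.9917 0.2625	ee: -0.3315 -0.3447 0.4320	effort: 11.0885 7.7246 0.8925
step 43	theta: -1.6578 0.5508 -1.8860	dq: -2.2515 3.8214 0.2214	ee: -0.3326 -0.3491 0.4238	effort: 11.4990 -0.0924 1.1021
step 44	theta: -1.6977 0.6140 -1.8864	dq: -1.7085 2.4775 -0.2761	ee: -0.3337 -0.3525 0.4150	effort: 9.3180 -5.2792 1.5862
step 45	theta: -1.7214 0.6368 -1.8986	dq: -0.6521 -0.1971 -0.9402	ee: -0.3342 -0.3551 0.4065	effort: 7.5554 -4.3979 2.0503
step 46	theta: -1.7269 0.6124 -1.9197	dq: 0.0767 -2.2075 -1.1531	ee: -0.3341 -0.3581 0.3993	effort: 7.7425 -1.7460 2.0739
step 47	theta: -1.7220 0.5574 -1.9417	dq: 0.3923 -3.2606 -1.0280	ee: -0.3343 -0.3619 0.3930	effort: 9.1309 2.9556 1.8281
step 48	theta: -1.7151 0.4936 -1.9590	dq: 0.2997 -3.1254 -0.7116	ee: -0.3355 -0.3664 0.3873
final ee position (m): -0.3355 -0.3664 0.3873


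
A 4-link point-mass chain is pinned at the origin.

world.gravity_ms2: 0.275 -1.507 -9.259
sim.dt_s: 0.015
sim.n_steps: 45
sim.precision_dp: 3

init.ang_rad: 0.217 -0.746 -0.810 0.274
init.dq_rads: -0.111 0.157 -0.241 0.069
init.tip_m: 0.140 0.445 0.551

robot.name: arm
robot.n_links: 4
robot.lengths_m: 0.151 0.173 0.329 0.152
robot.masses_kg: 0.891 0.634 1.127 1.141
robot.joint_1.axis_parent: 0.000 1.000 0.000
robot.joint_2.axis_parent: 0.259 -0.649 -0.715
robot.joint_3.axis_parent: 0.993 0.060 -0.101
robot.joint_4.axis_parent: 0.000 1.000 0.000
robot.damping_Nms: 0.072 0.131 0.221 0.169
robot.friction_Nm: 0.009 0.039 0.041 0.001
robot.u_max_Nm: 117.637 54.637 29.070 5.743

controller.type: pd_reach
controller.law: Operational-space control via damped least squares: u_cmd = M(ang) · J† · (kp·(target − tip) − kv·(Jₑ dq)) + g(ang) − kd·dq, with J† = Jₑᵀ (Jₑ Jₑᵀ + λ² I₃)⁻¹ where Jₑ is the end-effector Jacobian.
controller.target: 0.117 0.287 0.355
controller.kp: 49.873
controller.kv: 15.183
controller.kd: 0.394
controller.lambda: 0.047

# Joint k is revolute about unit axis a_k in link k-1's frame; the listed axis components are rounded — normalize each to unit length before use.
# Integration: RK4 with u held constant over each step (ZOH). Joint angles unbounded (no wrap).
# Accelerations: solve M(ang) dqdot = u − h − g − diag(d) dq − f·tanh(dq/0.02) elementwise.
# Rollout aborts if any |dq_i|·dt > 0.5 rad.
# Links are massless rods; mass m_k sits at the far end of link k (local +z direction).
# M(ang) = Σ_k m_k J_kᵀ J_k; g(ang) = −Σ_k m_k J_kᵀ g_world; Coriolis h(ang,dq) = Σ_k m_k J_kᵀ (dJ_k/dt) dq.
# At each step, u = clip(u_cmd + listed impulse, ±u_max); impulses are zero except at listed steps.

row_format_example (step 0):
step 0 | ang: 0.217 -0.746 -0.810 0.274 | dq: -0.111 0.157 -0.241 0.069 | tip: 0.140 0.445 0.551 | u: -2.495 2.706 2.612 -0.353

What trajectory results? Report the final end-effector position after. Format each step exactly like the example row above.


step 1 | ang: 0.217 -0.734 -0.818 0.278 | dq: 0.158 1.370 -0.859 0.473 | tip: 0.138 0.445 0.550 | u: -3.428 2.256 2.879 -0.670
step 2 | ang: 0.220 -0.712 -0.832 0.287 | dq: 0.176 1.609 -0.949 0.704 | tip: 0.137 0.444 0.548 | u: -4.307 2.200 2.873 -0.839
step 3 | ang: 0.222 -0.688 -0.846 0.299 | dq: 0.131 1.649 -0.930 0.869 | tip: 0.135 0.444 0.546 | u: -5.033 2.210 2.853 -0.938
step 4 | ang: 0.224 -0.663 -0.859 0.313 | dq: 0.062 1.650 -0.889 1.015 | tip: 0.134 0.444 0.543 | u: -5.619 2.225 2.862 -1.001
step 5 | ang: 0.224 -0.639 -0.872 0.330 | dq: -0.022 1.650 -0.844 1.158 | tip: 0.133 0.444 0.541 | u: -6.073 2.232 2.903 -1.041
step 6 | ang: 0.223 -0.614 -0.885 0.348 | dq: -0.116 1.653 -0.801 1.300 | tip: 0.131 0.444 0.539 | u: -6.394 2.229 2.975 -1.064
step 7 | ang: 0.220 -0.589 -0.896 0.369 | dq: -0.217 1.654 -0.758 1.446 | tip: 0.130 0.443 0.536 | u: -6.572 2.217 3.075 -1.072
step 8 | ang: 0.216 -0.565 -0.907 0.392 | dq: -0.322 1.655 -0.720 1.589 | tip: 0.128 0.443 0.534 | u: -6.587 2.194 3.203 -1.065
step 9 | ang: 0.210 -0.540 -0.918 0.417 | dq: -0.426 1.652 -0.688 1.722 | tip: 0.126 0.442 0.532 | u: -6.429 2.159 3.359 -1.044
step 10 | ang: 0.203 -0.516 -0.928 0.443 | dq: -0.523 1.645 -0.663 1.839 | tip: 0.124 0.441 0.530 | u: -6.099 2.114 3.539 -1.009
step 11 | ang: 0.195 -0.491 -0.937 0.472 | dq: -0.610 1.631 -0.646 1.933 | tip: 0.122 0.440 0.527 | u: -5.617 2.063 3.739 -0.961
step 12 | ang: 0.185 -0.467 -0.947 0.501 | dq: -0.683 1.610 -0.637 2.002 | tip: 0.119 0.439 0.525 | u: -5.018 2.008 3.952 -0.905
step 13 | ang: 0.174 -0.443 -0.956 0.532 | dq: -0.740 1.581 -0.634 2.046 | tip: 0.116 0.438 0.523 | u: -4.347 1.956 4.170 -0.843
step 14 | ang: 0.163 -0.420 -0.966 0.563 | dq: -0.781 1.545 -0.639 2.065 | tip: 0.113 0.436 0.521 | u: -3.650 1.909 4.387 -0.780
step 15 | ang: 0.151 -0.397 -0.976 0.594 | dq: -0.807 1.503 -0.647 2.064 | tip: 0.109 0.435 0.519 | u: -2.968 1.870 4.596 -0.719
step 16 | ang: 0.139 -0.375 -0.985 0.625 | dq: -0.817 1.456 -0.660 2.046 | tip: 0.106 0.433 0.517 | u: -2.331 1.842 4.795 -0.663
step 17 | ang: 0.127 -0.353 -0.995 0.655 | dq: -0.816 1.406 -0.675 2.017 | tip: 0.102 0.431 0.515 | u: -1.757 1.823 4.982 -0.615
step 18 | ang: 0.114 -0.333 -1.005 0.685 | dq: -0.804 1.355 -0.691 1.979 | tip: 0.099 0.429 0.512 | u: -1.257 1.814 5.156 -0.574
step 19 | ang: 0.102 -0.313 -1.016 0.714 | dq: -0.784 1.304 -0.707 1.936 | tip: 0.096 0.427 0.510 | u: -0.832 1.814 5.317 -0.541
step 20 | ang: 0.091 -0.294 -1.027 0.743 | dq: -0.757 1.253 -0.724 1.889 | tip: 0.092 0.426 0.507 | u: -0.479 1.820 5.466 -0.516
step 21 | ang: 0.080 -0.275 -1.038 0.771 | dq: -0.726 1.204 -0.740 1.840 | tip: 0.089 0.424 0.505 | u: -0.191 1.832 5.605 -0.497
step 22 | ang: 0.069 -0.258 -1.049 0.798 | dq: -0.691 1.157 -0.755 1.791 | tip: 0.087 0.422 0.502 | u: 0.038 1.848 5.733 -0.483
step 23 | ang: 0.059 -0.241 -1.060 0.825 | dq: -0.655 1.111 -0.769 1.742 | tip: 0.084 0.420 0.499 | u: 0.216 1.866 5.853 -0.474
step 24 | ang: 0.050 -0.224 -1.072 0.851 | dq: -0.617 1.069 -0.781 1.692 | tip: 0.081 0.418 0.496 | u: 0.351 1.887 5.964 -0.469
step 25 | ang: 0.041 -0.209 -1.084 0.876 | dq: -0.579 1.028 -0.792 1.644 | tip: 0.079 0.416 0.492 | u: 0.450 1.909 6.067 -0.466
step 26 | ang: 0.032 -0.194 -1.096 0.900 | dq: -0.541 0.990 -0.801 1.596 | tip: 0.077 0.414 0.489 | u: 0.518 1.931 6.162 -0.466
step 27 | ang: 0.024 -0.179 -1.108 0.923 | dq: -0.504 0.955 -0.808 1.549 | tip: 0.076 0.412 0.486 | u: 0.561 1.952 6.251 -0.467
step 28 | ang: 0.017 -0.165 -1.120 0.946 | dq: -0.468 0.921 -0.813 1.503 | tip: 0.074 0.411 0.482 | u: 0.584 1.973 6.333 -0.469
step 29 | ang: 0.010 -0.151 -1.132 0.969 | dq: -0.433 0.890 -0.816 1.459 | tip: 0.073 0.409 0.479 | u: 0.590 1.993 6.409 -0.471
step 30 | ang: 0.004 -0.138 -1.144 0.990 | dq: -0.399 0.860 -0.817 1.415 | tip: 0.072 0.407 0.475 | u: 0.583 2.011 6.479 -0.473
step 31 | ang: -0.002 -0.126 -1.156 1.011 | dq: -0.367 0.833 -0.817 1.372 | tip: 0.071 0.405 0.472 | u: 0.565 2.028 6.543 -0.476
step 32 | ang: -0.007 -0.113 -1.169 1.031 | dq: -0.337 0.807 -0.815 1.330 | tip: 0.071 0.403 0.468 | u: 0.540 2.044 6.603 -0.478
step 33 | ang: -0.012 -0.101 -1.181 1.051 | dq: -0.308 0.783 -0.812 1.289 | tip: 0.070 0.401 0.465 | u: 0.508 2.058 6.657 -0.480
step 34 | ang: -0.016 -0.090 -1.193 1.070 | dq: -0.281 0.760 -0.807 1.250 | tip: 0.070 0.400 0.461 | u: 0.471 2.071 6.707 -0.482
step 35 | ang: -0.020 -0.079 -1.205 1.089 | dq: -0.255 0.738 -0.801 1.211 | tip: 0.070 0.398 0.458 | u: 0.431 2.082 6.752 -0.483
step 36 | ang: -0.024 -0.068 -1.217 1.106 | dq: -0.232 0.718 -0.794 1.174 | tip: 0.070 0.396 0.454 | u: 0.388 2.092 6.793 -0.483
step 37 | ang: -0.027 -0.057 -1.229 1.124 | dq: -0.210 0.698 -0.785 1.137 | tip: 0.070 0.394 0.451 | u: 0.343 2.100 6.831 -0.483
step 38 | ang: -0.030 -0.047 -1.241 1.141 | dq: -0.189 0.680 -0.775 1.102 | tip: 0.071 0.392 0.447 | u: 0.298 2.107 6.865 -0.483
step 39 | ang: -0.033 -0.037 -1.252 1.157 | dq: -0.170 0.662 -0.765 1.067 | tip: 0.071 0.390 0.444 | u: 0.252 2.113 6.895 -0.482
step 40 | ang: -0.035 -0.027 -1.263 1.173 | dq: -0.152 0.646 -0.754 1.034 | tip: 0.072 0.389 0.441 | u: 0.206 2.118 6.922 -0.481
step 41 | ang: -0.037 -0.017 -1.275 1.188 | dq: -0.136 0.630 -0.741 1.001 | tip: 0.072 0.387 0.438 | u: 0.161 2.122 6.947 -0.479
step 42 | ang: -0.039 -0.008 -1.286 1.203 | dq: -0.120 0.614 -0.729 0.970 | tip: 0.073 0.385 0.435 | u: 0.116 2.125 6.969 -0.477
step 43 | ang: -0.041 0.001 -1.297 1.217 | dq: -0.107 0.600 -0.715 0.939 | tip: 0.074 0.383 0.432 | u: 0.072 2.127 6.988 -0.474
step 44 | ang: -0.043 0.010 -1.307 1.231 | dq: -0.094 0.585 -0.702 0.910 | tip: 0.074 0.381 0.429 | u: 0.030 2.129 7.005 -0.471
step 45 | ang: -0.044 0.019 -1.318 1.244 | dq: -0.082 0.572 -0.687 0.881 | tip: 0.075 0.379 0.426
final tip position (m): 0.075 0.379 0.426
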